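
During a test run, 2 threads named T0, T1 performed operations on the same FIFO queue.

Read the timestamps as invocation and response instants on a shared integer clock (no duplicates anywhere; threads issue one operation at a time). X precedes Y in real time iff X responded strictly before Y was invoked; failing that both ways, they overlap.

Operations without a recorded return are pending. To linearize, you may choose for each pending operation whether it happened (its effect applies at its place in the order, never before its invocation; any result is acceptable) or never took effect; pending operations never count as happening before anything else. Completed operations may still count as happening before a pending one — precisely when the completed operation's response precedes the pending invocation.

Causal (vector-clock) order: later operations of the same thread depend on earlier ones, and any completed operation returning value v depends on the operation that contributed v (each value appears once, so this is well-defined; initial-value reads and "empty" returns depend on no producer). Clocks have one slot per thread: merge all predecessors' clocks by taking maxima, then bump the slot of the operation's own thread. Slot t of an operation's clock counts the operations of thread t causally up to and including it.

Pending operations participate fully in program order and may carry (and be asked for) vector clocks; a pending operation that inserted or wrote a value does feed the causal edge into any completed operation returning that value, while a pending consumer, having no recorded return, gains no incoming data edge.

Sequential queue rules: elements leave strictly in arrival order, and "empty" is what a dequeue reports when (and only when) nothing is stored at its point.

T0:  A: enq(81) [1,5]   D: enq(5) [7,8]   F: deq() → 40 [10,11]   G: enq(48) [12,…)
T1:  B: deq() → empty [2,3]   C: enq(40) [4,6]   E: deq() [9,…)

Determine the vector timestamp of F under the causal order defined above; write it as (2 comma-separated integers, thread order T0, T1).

(3, 2)

B (invocation 2): nothing precedes it; T1's component alone gives (0, 1)
A (invocation 1): nothing precedes it; T0's component alone gives (1, 0)
VC(C, invoked at 4): max of VC(B)=(0, 1), then +1 on thread T1 → (0, 2)
VC(D, invoked at 7): max of VC(A)=(1, 0), then +1 on thread T0 → (2, 0)
VC(E, invoked at 9): max of VC(C)=(0, 2), then +1 on thread T1 → (0, 3)
VC(F, invoked at 10): max of VC(C)=(0, 2), VC(D)=(2, 0), then +1 on thread T0 → (3, 2)
VC(G, invoked at 12): max of VC(F)=(3, 2), then +1 on thread T0 → (4, 2)
target: VC(F) = (3, 2)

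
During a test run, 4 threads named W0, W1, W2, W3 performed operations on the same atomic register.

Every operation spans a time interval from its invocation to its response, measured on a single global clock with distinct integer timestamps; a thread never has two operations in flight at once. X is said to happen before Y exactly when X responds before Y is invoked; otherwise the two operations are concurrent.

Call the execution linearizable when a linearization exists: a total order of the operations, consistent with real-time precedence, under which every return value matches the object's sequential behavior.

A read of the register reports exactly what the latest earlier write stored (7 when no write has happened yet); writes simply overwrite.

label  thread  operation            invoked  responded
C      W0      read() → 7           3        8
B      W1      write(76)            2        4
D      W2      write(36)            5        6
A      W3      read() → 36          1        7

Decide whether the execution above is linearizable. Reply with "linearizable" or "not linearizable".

linearizable

witness order: C, B, D, A
after step 1 (C read() → 7): value 7
after step 2 (B write(76)): value 76
after step 3 (D write(36)): value 36
after step 4 (A read() → 36): value 36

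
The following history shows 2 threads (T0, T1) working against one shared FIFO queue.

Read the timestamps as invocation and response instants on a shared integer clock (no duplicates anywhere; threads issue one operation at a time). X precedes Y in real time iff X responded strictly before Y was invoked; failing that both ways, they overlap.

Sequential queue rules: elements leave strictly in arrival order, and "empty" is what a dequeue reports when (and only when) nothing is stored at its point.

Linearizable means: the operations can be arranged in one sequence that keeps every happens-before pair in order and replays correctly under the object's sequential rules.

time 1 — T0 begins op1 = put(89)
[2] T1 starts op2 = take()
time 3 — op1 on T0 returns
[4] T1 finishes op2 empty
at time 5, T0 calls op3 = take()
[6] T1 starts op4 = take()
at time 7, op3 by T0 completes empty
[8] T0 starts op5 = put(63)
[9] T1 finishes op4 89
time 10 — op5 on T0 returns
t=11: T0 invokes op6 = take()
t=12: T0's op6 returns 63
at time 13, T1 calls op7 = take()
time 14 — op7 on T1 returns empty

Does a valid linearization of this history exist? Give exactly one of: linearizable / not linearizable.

one valid linearization: op2, op1, op4, op3, op5, op6, op7
after step 1 (op2 take() → empty): queue <>
after step 2 (op1 put(89)): queue <89>
after step 3 (op4 take() → 89): queue <>
after step 4 (op3 take() → empty): queue <>
after step 5 (op5 put(63)): queue <63>
after step 6 (op6 take() → 63): queue <>
after step 7 (op7 take() → empty): queue <>

linearizable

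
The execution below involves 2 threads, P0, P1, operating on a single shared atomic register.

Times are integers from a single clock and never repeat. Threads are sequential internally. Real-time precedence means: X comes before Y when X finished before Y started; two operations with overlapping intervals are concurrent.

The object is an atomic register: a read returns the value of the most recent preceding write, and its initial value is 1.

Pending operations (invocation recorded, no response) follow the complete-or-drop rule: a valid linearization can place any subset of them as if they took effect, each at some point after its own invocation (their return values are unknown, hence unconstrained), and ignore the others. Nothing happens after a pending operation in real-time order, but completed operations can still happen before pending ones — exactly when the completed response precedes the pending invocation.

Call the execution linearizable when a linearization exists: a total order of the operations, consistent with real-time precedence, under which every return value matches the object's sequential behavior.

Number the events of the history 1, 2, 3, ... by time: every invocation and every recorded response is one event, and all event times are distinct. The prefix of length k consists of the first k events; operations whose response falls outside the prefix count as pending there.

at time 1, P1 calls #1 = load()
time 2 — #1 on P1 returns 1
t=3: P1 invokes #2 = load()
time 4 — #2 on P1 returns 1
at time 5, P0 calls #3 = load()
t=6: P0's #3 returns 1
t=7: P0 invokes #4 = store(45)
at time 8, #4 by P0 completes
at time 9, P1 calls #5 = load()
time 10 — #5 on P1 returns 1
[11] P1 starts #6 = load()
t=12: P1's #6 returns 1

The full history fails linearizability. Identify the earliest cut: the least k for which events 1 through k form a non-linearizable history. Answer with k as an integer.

events 1..9 are linearizable; a witness order is #1, #2, #3, #4:
after step 1 (#1 load() → 1): value 1
after step 2 (#2 load() → 1): value 1
after step 3 (#3 load() → 1): value 1
after step 4 (#4 store(45)): value 45
include event 10 — #5 responding at 10 — and every candidate order breaks
for example #1, #2, #3, #4, #5 fails at step 5: #5 load() → 1 is not legal there

10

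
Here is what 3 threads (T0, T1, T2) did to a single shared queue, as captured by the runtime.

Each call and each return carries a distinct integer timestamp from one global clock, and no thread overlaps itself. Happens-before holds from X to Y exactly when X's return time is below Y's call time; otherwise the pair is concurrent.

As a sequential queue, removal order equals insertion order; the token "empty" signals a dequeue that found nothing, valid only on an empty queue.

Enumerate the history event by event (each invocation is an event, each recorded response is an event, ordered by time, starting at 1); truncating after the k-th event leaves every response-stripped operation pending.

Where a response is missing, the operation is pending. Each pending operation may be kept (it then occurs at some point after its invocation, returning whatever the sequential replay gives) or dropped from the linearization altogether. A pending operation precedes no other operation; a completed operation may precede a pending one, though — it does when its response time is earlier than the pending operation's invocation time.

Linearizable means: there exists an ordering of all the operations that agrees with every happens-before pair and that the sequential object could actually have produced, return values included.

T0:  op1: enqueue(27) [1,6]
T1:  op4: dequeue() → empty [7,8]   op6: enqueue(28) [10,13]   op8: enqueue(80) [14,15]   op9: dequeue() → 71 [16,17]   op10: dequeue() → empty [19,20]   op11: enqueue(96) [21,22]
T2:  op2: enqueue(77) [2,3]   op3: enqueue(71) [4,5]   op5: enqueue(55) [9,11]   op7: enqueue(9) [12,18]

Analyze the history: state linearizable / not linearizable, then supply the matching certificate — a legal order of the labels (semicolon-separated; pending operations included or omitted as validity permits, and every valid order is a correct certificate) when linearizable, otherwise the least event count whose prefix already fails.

not linearizable — minimal violating prefix: 8 events

the violation lands at event 8, op4's response at time 8: events 1..7 linearize, events 1..8 do not
all 3 real-time-respecting orders fail — 4 completed queue operations, no legal replay
sample order op1, op2, op3, op4 stalls at step 4 — op4 dequeue() → empty has no legal effect
sample order op2, op1, op3, op4 stalls at step 4 — op4 dequeue() → empty has no legal effect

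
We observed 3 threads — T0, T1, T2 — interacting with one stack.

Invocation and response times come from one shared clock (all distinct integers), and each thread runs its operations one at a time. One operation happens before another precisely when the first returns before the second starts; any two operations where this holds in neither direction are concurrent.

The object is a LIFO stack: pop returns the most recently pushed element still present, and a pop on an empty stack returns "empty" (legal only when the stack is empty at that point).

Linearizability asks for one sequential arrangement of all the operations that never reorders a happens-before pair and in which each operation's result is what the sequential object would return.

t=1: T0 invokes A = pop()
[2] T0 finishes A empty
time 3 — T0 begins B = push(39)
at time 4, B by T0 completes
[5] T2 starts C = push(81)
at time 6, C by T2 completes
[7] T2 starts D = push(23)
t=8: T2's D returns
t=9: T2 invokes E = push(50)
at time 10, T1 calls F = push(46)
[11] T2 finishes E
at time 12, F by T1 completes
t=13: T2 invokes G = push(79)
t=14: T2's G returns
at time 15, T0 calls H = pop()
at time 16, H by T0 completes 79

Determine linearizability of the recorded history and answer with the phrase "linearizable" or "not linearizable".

a witness: A, B, C, D, E, F, G, H
step 1: A pop() → empty — stack <>
step 2: B push(39) — stack <39>
step 3: C push(81) — stack <39,81>
step 4: D push(23) — stack <39,81,23>
step 5: E push(50) — stack <39,81,23,50>
step 6: F push(46) — stack <39,81,23,50,46>
step 7: G push(79) — stack <39,81,23,50,46,79>
step 8: H pop() → 79 — stack <39,81,23,50,46>

linearizable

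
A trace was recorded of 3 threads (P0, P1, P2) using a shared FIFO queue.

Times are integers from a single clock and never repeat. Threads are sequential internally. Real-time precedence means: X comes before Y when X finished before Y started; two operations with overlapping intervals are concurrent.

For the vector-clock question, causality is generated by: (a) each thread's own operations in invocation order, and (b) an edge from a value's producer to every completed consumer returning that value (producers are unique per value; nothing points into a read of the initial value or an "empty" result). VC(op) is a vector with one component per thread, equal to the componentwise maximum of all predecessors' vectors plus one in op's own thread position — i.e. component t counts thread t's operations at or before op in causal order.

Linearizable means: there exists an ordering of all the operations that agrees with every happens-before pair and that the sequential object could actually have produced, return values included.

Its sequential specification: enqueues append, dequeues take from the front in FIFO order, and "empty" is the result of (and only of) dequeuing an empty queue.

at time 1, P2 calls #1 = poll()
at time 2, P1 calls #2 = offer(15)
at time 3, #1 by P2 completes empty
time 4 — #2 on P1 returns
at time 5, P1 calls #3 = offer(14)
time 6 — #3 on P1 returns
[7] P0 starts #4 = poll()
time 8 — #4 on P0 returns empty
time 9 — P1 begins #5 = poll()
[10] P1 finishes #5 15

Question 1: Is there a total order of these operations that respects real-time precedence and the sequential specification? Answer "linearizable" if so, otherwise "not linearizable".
not linearizable

prefix check: 1..7 passes, 1..8 fails once #4's time-8 response joins
checked exhaustively: 2 real-time-consistent orders of 4 completed operations, zero legal FIFO queue replays
one such order, #1, #2, #3, #4, breaks at step 4 where #4 poll() → empty is illegal
one such order, #2, #1, #3, #4, breaks at step 2 where #1 poll() → empty is illegal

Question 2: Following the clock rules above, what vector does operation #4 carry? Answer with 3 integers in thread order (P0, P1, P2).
(1, 0, 0)

#1, invoked 1, has no incoming edges; only P2's bump applies → (0, 0, 1)
#2, invoked 2, has no incoming edges; only P1's bump applies → (0, 1, 0)
#4, invoked 7, has no incoming edges; only P0's bump applies → (1, 0, 0)
#3 (invocation 5): componentwise max over VC(#2)=(0, 1, 0), +1 at P1, giving (0, 2, 0)
#5 (invocation 9): componentwise max over VC(#2)=(0, 1, 0), VC(#3)=(0, 2, 0), +1 at P1, giving (0, 3, 0)
target: VC(#4) = (1, 0, 0)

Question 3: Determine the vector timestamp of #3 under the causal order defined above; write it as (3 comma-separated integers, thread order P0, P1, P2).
(0, 2, 0)

invoked at 1, #1 has no predecessors; its own P2 bump gives (0, 0, 1)
invoked at 2, #2 has no predecessors; its own P1 bump gives (0, 1, 0)
invoked at 7, #4 has no predecessors; its own P0 bump gives (1, 0, 0)
#3, invoked 5, takes VC(#2)=(0, 1, 0) under max, adds 1 for P1 → (0, 2, 0)
#5, invoked 9, takes VC(#2)=(0, 1, 0), VC(#3)=(0, 2, 0) under max, adds 1 for P1 → (0, 3, 0)
target: VC(#3) = (0, 2, 0)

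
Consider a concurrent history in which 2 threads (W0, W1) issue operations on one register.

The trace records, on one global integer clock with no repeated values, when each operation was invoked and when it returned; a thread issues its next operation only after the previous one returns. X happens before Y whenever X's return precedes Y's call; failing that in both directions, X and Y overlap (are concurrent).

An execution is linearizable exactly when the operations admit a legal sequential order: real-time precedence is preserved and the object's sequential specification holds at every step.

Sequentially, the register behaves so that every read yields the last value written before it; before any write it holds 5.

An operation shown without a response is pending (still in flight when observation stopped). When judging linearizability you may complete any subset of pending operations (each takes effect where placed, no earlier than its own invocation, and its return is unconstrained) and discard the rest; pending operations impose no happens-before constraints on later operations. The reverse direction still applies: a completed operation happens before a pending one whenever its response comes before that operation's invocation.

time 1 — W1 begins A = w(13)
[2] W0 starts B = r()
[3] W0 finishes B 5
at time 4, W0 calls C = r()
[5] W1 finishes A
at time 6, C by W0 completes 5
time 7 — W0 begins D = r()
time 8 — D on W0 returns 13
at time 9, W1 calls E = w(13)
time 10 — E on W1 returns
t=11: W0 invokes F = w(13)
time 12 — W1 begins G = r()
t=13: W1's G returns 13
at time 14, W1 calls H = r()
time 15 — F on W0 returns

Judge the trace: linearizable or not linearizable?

linearizable

a witness: B, C, A, D, E, F, G
after step 1 (B r() → 5): value 5
after step 2 (C r() → 5): value 5
after step 3 (A w(13)): value 13
after step 4 (D r() → 13): value 13
after step 5 (E w(13)): value 13
after step 6 (F w(13)): value 13
after step 7 (G r() → 13): value 13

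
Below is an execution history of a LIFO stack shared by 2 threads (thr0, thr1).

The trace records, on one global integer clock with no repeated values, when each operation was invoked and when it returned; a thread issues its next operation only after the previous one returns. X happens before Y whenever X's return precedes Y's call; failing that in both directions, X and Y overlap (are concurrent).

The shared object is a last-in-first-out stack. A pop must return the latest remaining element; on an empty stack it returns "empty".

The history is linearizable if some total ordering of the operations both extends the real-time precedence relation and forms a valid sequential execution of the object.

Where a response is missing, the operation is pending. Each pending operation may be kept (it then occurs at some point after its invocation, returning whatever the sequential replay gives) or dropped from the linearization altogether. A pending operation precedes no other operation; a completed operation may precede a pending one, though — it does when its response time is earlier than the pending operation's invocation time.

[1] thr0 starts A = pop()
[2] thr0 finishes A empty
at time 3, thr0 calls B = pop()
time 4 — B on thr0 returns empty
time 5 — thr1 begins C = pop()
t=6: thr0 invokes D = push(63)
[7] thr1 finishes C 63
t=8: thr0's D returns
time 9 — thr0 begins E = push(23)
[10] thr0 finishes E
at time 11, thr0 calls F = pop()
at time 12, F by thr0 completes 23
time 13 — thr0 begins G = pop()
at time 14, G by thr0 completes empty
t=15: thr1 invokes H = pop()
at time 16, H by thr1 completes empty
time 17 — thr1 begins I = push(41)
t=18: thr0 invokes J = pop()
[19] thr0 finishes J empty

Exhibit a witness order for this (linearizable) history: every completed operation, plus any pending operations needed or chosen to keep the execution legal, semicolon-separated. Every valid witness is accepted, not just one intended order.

A; B; D; C; E; F; G; H; J

1. A pop() → empty, leaving stack <>
2. B pop() → empty, leaving stack <>
3. D push(63), leaving stack <63>
4. C pop() → 63, leaving stack <>
5. E push(23), leaving stack <23>
6. F pop() → 23, leaving stack <>
7. G pop() → empty, leaving stack <>
8. H pop() → empty, leaving stack <>
9. J pop() → empty, leaving stack <>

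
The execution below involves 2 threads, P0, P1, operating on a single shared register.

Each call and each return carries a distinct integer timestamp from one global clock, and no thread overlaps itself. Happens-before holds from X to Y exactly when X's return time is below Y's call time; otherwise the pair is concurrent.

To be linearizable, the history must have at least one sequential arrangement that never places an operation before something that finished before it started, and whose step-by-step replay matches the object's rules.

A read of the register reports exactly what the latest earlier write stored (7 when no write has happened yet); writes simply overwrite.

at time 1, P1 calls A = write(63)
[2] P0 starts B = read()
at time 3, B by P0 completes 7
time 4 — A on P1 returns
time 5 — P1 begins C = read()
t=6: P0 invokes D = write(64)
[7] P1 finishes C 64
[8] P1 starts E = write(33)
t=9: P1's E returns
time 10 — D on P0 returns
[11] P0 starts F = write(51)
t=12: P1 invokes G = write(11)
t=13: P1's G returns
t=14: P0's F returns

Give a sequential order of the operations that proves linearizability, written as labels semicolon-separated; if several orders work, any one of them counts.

B; A; D; C; E; F; G

after step 1 (B read() → 7): value 7
after step 2 (A write(63)): value 63
after step 3 (D write(64)): value 64
after step 4 (C read() → 64): value 64
after step 5 (E write(33)): value 33
after step 6 (F write(51)): value 51
after step 7 (G write(11)): value 11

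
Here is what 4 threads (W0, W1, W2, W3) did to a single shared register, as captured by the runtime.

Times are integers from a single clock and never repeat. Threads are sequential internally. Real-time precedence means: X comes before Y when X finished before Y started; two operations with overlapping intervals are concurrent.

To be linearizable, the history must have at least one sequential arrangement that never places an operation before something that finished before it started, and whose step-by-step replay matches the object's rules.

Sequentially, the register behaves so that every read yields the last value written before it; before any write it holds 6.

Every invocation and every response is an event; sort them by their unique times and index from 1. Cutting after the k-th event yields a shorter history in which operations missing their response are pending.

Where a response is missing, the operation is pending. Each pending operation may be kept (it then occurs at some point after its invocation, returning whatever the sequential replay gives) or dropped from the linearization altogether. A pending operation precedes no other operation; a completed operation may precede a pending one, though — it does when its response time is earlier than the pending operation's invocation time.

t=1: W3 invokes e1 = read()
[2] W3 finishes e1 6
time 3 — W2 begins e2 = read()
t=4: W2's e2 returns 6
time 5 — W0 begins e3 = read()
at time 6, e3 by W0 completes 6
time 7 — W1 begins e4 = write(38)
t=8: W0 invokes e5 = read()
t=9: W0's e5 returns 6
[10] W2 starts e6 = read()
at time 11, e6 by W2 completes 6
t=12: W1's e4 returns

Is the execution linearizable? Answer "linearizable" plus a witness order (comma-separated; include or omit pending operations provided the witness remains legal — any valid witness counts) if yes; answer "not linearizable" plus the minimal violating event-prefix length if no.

after step 1 (e1 read() → 6): value 6
after step 2 (e2 read() → 6): value 6
after step 3 (e3 read() → 6): value 6
after step 4 (e5 read() → 6): value 6
after step 5 (e6 read() → 6): value 6
after step 6 (e4 write(38)): value 38

linearizable — witness: e1, e2, e3, e5, e6, e4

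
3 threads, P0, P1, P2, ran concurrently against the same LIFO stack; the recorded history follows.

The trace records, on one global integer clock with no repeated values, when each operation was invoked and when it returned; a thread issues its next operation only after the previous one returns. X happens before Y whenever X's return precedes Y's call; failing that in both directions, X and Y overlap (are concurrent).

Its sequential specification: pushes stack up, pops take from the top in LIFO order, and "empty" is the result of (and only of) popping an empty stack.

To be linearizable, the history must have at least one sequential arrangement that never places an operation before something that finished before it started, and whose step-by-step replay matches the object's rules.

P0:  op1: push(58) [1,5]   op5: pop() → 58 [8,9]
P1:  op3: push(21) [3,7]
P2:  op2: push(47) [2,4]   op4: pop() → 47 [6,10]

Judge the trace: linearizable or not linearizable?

a witness: op3, op1, op2, op4, op5
after step 1 (op3 push(21)): stack <21>
after step 2 (op1 push(58)): stack <21,58>
after step 3 (op2 push(47)): stack <21,58,47>
after step 4 (op4 pop() → 47): stack <21,58>
after step 5 (op5 pop() → 58): stack <21>

linearizable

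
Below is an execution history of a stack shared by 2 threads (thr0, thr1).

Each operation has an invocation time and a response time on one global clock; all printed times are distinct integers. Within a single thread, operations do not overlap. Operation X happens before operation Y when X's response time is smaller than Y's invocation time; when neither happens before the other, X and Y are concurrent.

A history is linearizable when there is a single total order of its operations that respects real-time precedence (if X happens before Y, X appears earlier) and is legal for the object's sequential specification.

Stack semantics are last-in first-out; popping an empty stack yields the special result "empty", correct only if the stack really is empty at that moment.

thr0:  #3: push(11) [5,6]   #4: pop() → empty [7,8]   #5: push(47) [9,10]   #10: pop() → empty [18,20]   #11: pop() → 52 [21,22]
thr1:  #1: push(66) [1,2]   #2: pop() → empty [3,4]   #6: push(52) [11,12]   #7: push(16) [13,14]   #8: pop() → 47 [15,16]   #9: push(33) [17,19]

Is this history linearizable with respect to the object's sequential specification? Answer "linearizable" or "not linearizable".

already the first 4 events (up to #2's response at time 4) admit no linearization; the first 3 still do
one real-time candidate order over the 2 completed operations — the stack replay rejects it
one such order, #1, #2, breaks at step 2 where #2 pop() → empty is illegal

not linearizable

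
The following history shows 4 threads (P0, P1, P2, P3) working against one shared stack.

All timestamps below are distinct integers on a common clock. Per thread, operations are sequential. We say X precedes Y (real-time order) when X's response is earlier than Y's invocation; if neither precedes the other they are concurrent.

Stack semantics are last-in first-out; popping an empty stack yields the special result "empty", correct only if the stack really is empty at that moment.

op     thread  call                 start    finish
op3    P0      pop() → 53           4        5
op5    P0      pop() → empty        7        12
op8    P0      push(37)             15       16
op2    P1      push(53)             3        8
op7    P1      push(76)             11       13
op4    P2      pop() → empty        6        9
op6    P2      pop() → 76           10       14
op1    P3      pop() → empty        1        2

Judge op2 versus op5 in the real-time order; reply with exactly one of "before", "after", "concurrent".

op2 spans [3,8], op5 spans [7,12]
the intervals overlap in both directions

concurrent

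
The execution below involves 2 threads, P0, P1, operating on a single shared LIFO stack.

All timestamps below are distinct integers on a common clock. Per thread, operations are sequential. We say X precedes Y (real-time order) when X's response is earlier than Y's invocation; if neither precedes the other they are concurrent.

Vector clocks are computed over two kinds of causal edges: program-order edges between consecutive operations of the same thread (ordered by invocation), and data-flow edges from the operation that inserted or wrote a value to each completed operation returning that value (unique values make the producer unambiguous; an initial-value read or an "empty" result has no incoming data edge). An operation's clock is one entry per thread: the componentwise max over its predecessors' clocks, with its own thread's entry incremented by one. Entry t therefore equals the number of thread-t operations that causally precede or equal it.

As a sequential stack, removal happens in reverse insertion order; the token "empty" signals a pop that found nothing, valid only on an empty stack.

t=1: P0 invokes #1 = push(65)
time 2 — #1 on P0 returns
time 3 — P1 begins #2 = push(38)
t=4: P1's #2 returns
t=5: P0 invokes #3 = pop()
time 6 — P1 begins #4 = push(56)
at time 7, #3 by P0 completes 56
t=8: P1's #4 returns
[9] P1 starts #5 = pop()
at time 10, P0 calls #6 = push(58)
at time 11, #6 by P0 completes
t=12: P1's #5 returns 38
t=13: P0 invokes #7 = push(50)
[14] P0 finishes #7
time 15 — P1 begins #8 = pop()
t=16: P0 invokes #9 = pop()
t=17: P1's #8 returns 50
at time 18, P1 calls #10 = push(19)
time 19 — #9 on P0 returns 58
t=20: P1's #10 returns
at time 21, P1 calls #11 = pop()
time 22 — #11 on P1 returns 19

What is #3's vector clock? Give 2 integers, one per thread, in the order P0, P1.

invoked at 3, #2 has no predecessors; its own P1 bump gives (0, 1)
invoked at 1, #1 has no predecessors; its own P0 bump gives (1, 0)
VC(#4, invoked at 6): max of VC(#2)=(0, 1), then +1 on thread P1 → (0, 2)
VC(#5, invoked at 9): max of VC(#2)=(0, 1), VC(#4)=(0, 2), then +1 on thread P1 → (0, 3)
VC(#3, invoked at 5): max of VC(#1)=(1, 0), VC(#4)=(0, 2), then +1 on thread P0 → (2, 2)
VC(#6, invoked at 10): max of VC(#3)=(2, 2), then +1 on thread P0 → (3, 2)
VC(#7, invoked at 13): max of VC(#6)=(3, 2), then +1 on thread P0 → (4, 2)
VC(#9, invoked at 16): max of VC(#6)=(3, 2), VC(#7)=(4, 2), then +1 on thread P0 → (5, 2)
VC(#8, invoked at 15): max of VC(#5)=(0, 3), VC(#7)=(4, 2), then +1 on thread P1 → (4, 4)
VC(#10, invoked at 18): max of VC(#8)=(4, 4), then +1 on thread P1 → (4, 5)
VC(#11, invoked at 21): max of VC(#10)=(4, 5), then +1 on thread P1 → (4, 6)
target: VC(#3) = (2, 2)

(2, 2)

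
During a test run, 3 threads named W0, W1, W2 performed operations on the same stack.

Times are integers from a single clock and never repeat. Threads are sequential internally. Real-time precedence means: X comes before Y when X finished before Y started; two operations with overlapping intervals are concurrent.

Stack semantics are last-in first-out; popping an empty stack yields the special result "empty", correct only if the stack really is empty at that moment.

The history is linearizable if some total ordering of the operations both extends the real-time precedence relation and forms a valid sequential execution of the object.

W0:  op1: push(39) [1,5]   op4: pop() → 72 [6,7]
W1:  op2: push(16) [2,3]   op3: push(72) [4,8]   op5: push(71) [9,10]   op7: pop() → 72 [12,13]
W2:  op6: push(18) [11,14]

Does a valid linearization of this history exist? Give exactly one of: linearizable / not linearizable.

not linearizable

cut after 12 events: linearizable; cut after 13 events (op7 responds, time 13): not linearizable
real-time-consistent orders of the 6 completed operations: 5 — all fail the stack replay
including or dropping the 1 pending operation (op6) in any combination fails
for example op1, op2, op3, op4, op5, op7 (pending dropped) fails at step 6: op7 pop() → 72 is not legal there
for example op1, op2, op4, op3, op5, op7 (pending dropped) fails at step 3: op4 pop() → 72 is not legal there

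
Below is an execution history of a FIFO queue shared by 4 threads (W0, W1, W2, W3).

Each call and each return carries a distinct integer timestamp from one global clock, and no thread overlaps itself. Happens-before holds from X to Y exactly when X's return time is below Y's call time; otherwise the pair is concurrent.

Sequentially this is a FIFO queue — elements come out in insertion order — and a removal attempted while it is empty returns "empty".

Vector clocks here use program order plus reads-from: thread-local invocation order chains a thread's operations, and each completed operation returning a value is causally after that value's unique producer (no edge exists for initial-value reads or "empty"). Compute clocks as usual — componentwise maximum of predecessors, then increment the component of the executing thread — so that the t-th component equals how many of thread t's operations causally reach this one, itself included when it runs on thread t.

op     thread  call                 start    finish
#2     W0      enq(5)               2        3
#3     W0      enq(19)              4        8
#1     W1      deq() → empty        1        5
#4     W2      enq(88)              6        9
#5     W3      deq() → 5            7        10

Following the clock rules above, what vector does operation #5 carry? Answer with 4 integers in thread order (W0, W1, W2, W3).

no predecessors for #4 (invoked 6): W2 increments from zero → (0, 0, 1, 0)
no predecessors for #1 (invoked 1): W1 increments from zero → (0, 1, 0, 0)
no predecessors for #2 (invoked 2): W0 increments from zero → (1, 0, 0, 0)
from VC(#2)=(1, 0, 0, 0), #5 (invoked 7) maxes components and bumps W3 → (1, 0, 0, 1)
from VC(#2)=(1, 0, 0, 0), #3 (invoked 4) maxes components and bumps W0 → (2, 0, 0, 0)
target: VC(#5) = (1, 0, 0, 1)

(1, 0, 0, 1)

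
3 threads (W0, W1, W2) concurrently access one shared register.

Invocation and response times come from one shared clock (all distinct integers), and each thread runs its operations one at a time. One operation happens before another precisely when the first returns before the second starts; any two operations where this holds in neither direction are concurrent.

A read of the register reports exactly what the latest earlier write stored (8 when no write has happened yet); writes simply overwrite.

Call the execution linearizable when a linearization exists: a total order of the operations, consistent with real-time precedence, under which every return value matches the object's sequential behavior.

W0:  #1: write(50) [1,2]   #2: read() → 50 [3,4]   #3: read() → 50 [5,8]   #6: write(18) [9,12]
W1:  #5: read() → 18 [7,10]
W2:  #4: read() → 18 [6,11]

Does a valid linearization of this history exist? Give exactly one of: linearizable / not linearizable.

linearizable

one valid linearization: #1, #2, #3, #6, #4, #5
step 1: #1 write(50) — value 50
step 2: #2 read() → 50 — value 50
step 3: #3 read() → 50 — value 50
step 4: #6 write(18) — value 18
step 5: #4 read() → 18 — value 18
step 6: #5 read() → 18 — value 18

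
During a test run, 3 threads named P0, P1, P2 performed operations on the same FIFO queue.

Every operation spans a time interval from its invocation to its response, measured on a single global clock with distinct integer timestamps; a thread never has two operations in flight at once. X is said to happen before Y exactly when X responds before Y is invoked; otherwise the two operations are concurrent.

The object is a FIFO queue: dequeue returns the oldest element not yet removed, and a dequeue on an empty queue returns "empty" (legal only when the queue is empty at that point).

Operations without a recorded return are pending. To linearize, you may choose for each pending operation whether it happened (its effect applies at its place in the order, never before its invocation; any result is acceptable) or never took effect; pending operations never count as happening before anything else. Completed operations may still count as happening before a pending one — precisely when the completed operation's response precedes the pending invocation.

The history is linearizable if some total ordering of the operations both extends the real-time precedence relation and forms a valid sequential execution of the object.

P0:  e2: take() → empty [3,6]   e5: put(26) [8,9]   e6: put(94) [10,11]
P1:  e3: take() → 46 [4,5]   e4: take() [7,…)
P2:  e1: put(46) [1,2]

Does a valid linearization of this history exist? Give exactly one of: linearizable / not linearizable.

linearizable

one valid linearization: e1, e3, e2, e4, e5, e6
step 1: e1 put(46) — queue <46>
step 2: e3 take() → 46 — queue <>
step 3: e2 take() → empty — queue <>
step 4: e4 take() (pending, included) — queue <>
step 5: e5 put(26) — queue <26>
step 6: e6 put(94) — queue <26,94>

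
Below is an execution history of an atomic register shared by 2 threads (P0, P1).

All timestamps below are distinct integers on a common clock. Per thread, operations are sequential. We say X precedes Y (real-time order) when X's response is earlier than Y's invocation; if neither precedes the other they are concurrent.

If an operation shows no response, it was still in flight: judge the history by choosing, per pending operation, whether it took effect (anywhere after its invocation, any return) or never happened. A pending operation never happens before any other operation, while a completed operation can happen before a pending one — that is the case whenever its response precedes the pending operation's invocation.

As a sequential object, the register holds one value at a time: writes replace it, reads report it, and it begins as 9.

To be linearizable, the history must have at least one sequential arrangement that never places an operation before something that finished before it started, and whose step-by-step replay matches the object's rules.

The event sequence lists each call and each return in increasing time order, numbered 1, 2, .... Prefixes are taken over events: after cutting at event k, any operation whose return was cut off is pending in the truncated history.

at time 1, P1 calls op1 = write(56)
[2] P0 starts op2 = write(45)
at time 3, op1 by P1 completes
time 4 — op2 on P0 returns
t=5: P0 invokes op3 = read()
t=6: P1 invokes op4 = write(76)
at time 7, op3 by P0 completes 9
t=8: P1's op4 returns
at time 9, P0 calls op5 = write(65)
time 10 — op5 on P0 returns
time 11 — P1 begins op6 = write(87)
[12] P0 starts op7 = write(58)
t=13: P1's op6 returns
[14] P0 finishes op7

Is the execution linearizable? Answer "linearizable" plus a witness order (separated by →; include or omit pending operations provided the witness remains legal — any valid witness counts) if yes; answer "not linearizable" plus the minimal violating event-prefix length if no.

events 1..6 are fine; event 7 — the response of op3 at time 7 — makes the prefix non-linearizable
3 completed operations, 2 real-time-consistent orders — every atomic register replay fails
no escape via the 1 pending operation (op4): every completion choice fails
take op1, op2, op3 (pending dropped): step 3 already fails, because op3 read() → 9 cannot occur there
take op2, op1, op3 (pending dropped): step 3 already fails, because op3 read() → 9 cannot occur there

not linearizable — minimal violating prefix: 7 events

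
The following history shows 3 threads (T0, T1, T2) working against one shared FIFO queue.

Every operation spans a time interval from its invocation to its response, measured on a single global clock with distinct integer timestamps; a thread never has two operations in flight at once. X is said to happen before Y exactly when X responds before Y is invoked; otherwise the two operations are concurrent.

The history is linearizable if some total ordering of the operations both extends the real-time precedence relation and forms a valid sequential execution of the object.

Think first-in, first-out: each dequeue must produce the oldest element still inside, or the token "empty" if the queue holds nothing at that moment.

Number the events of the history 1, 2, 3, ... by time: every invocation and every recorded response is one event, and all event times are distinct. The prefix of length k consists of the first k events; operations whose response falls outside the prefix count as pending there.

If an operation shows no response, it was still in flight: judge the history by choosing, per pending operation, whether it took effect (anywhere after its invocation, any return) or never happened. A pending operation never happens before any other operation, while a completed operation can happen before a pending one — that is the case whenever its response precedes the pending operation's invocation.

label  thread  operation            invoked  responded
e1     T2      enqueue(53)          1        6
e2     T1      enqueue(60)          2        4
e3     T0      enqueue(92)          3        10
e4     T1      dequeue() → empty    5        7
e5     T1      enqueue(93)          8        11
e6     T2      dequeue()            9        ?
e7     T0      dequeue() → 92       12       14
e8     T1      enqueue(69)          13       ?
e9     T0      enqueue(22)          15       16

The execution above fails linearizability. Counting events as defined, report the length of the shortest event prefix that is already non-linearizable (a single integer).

events 1..6 are still linearizable — one witness is e1, e2:
step 1: e1 enqueue(53) — queue <53>
step 2: e2 enqueue(60) — queue <53,60>
once event 7 joins (e4's response, time 7), exhaustive search finds no witness
include/drop combinations of the 1 pending operation (e3) were all tried; none helps
e.g. e1, e2, e4 (pending dropped): illegal at step 3, since e4 dequeue() → empty cannot apply there
e.g. e2, e1, e4 (pending dropped): illegal at step 3, since e4 dequeue() → empty cannot apply there

7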